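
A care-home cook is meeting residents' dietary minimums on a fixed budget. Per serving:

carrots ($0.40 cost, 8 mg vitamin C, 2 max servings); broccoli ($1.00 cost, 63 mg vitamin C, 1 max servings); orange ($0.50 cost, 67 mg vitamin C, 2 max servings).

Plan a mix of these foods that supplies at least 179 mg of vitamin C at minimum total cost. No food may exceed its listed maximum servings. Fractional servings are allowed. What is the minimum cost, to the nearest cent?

Cost per mg of vitamin C: orange $0.0075, broccoli $0.0159, carrots $0.0500.
Take 2 servings of orange: +134.0 mg vitamin C for $1.00 (total $1.00, still need 45.0 mg).
Take 0.7143 servings of broccoli: +45.0 mg vitamin C for $0.71 (total $1.71, still need 0.0 mg).
Greedy by cheapest-per-mg is optimal for a single linear constraint, so the minimum cost is $1.71.

$1.71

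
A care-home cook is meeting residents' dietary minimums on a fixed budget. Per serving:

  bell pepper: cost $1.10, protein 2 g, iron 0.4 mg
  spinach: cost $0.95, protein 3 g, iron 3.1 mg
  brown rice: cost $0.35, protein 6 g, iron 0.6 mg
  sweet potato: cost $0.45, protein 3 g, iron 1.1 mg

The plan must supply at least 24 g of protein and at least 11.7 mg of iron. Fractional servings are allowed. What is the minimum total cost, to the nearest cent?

At the optimum either one food covers both requirements or two foods hit both targets exactly; no other combination can be cheaper.
bell pepper only: max(24/2, 11.7/0.4) = 29.25 servings → $32.17.
spinach only: max(24/3, 11.7/3.1) = 8 servings → $7.60.
brown rice only: max(24/6, 11.7/0.6) = 19.5 servings → $6.83.
sweet potato only: max(24/3, 11.7/1.1) = 10.64 servings → $4.79.
bell pepper + spinach with both tight: 7.86 servings and 2.76 servings → $11.27.
bell pepper + brown rice with both targets exact would need a negative amount; discard.
bell pepper + sweet potato with both targets exact would need a negative amount; discard.
spinach + brown rice with both tight: 3.321 servings and 2.339 servings → $3.97.
spinach + sweet potato with both tight: 1.45 servings and 6.55 servings → $4.33.
brown rice + sweet potato: intersection lies outside the first quadrant.
Cheapest feasible corner: $3.97.

$3.97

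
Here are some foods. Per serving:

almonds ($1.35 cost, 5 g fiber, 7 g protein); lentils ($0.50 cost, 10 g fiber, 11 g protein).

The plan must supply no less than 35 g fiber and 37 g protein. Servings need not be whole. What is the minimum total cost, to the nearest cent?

This is a tiny linear program; its minimum lies at a vertex of the feasible set. List the vertices and price them.
almonds only: max(35/5, 37/7) = 7 servings → $9.45.
lentils only: max(35/10, 37/11) = 3.5 servings → $1.75.
almonds + lentils with both targets exact would need a negative amount; discard.
The minimum over all feasible corners is $1.75.

$1.75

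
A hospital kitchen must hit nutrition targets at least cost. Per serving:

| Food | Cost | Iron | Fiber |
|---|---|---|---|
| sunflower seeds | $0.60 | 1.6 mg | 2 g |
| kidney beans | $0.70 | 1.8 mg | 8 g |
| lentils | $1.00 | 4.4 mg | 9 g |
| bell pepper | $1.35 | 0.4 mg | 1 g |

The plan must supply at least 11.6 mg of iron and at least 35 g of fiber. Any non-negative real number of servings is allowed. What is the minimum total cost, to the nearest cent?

Compare the cost at each extreme point of the feasible region.
sunflower seeds only: max(11.6/1.6, 35/2) = 17.5 servings → $10.50.
kidney beans only: max(11.6/1.8, 35/8) = 6.444 servings → $4.51.
lentils only: max(11.6/4.4, 35/9) = 3.889 servings → $3.89.
bell pepper only: max(11.6/0.4, 35/1) = 35 servings → $47.25.
sunflower seeds + kidney beans with both tight: 3.239 servings and 3.565 servings → $4.44.
sunflower seeds + lentils: intersection lies outside the first quadrant.
sunflower seeds + bell pepper: intersection lies outside the first quadrant.
kidney beans + lentils with both tight: 2.611 servings and 1.568 servings → $3.40.
kidney beans + bell pepper with both tight: 1.714 servings and 21.29 servings → $29.94.
lentils + bell pepper: intersection lies outside the first quadrant.
The minimum over all feasible corners is $3.40.

$3.40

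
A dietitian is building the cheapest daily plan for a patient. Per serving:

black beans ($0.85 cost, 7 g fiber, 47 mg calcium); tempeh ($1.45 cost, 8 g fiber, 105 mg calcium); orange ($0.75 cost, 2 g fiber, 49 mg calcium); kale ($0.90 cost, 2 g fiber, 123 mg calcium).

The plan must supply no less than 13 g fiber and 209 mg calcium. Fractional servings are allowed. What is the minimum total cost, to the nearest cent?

This is a tiny linear program; its minimum lies at a vertex of the feasible set. List the vertices and price them.
black beans only: max(13/7, 209/47) = 4.447 servings → $3.78.
tempeh only: max(13/8, 209/105) = 1.99 servings → $2.89.
orange only: max(13/2, 209/49) = 6.5 servings → $4.88.
kale only: max(13/2, 209/123) = 6.5 servings → $5.85.
black beans + tempeh: the both-tight solution has a negative serving — not a feasible corner.
black beans + orange with both tight: 0.8795 servings and 3.422 servings → $3.31.
black beans + kale with both tight: 1.54 servings and 1.111 servings → $2.31.
tempeh + orange with both tight: 1.203 servings and 1.687 servings → $3.01.
tempeh + kale with both tight: 1.526 servings and 0.3966 servings → $2.57.
orange + kale with both targets exact would need a negative amount; discard.
So the least-cost plan costs $2.31.

$2.31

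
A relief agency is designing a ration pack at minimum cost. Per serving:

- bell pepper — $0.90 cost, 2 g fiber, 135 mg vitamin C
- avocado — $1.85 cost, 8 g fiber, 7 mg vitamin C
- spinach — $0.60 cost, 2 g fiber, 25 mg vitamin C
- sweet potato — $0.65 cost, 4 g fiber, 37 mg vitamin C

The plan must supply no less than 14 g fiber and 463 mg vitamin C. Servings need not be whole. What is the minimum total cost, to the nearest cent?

$3.92

Compare the cost at each extreme point of the feasible region.
bell pepper only: max(14/2, 463/135) = 7 servings → $6.30.
avocado only: max(14/8, 463/7) = 66.14 servings → $122.36.
spinach only: max(14/2, 463/25) = 18.52 servings → $11.11.
sweet potato only: max(14/4, 463/37) = 12.51 servings → $8.13.
bell pepper + avocado with both tight: 3.383 servings and 0.9043 servings → $4.72.
bell pepper + spinach with both tight: 2.618 servings and 4.382 servings → $4.99.
bell pepper + sweet potato with both tight: 2.863 servings and 2.069 servings → $3.92.
avocado + spinach: intersection lies outside the first quadrant.
avocado + sweet potato: intersection lies outside the first quadrant.
spinach + sweet potato with both targets exact would need a negative amount; discard.
So the least-cost plan costs $3.92.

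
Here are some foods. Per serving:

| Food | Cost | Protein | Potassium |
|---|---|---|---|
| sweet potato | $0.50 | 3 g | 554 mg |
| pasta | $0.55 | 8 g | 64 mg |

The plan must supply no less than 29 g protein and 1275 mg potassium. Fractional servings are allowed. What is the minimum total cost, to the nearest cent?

The cheapest plan sits at a corner of the feasible region — with two constraints it uses at most two foods.
sweet potato only: max(29/3, 1275/554) = 9.667 servings → $4.83.
pasta only: max(29/8, 1275/64) = 19.92 servings → $10.96.
sweet potato + pasta with both tight: 1.968 servings and 2.887 servings → $2.57.
So the least-cost plan costs $2.57.

$2.57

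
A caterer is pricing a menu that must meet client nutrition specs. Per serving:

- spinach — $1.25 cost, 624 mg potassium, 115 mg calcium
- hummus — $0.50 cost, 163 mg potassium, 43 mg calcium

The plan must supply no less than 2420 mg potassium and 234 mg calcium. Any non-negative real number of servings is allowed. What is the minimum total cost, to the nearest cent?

Compare the cost at each extreme point of the feasible region.
spinach only: max(2420/624, 234/115) = 3.878 servings → $4.85.
hummus only: max(2420/163, 234/43) = 14.85 servings → $7.42.
spinach + hummus: intersection lies outside the first quadrant.
The minimum over all feasible corners is $4.85.

$4.85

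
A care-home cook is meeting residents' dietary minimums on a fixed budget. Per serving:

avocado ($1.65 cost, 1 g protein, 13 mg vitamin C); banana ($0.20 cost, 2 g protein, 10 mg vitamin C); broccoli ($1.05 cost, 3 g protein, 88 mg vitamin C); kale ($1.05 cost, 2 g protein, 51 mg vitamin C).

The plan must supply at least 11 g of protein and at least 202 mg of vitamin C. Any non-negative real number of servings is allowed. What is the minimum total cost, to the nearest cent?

Two binding constraints pin down two serving amounts, so the optimal mix uses at most two foods. The candidates are each food alone (scaled to the tighter of protein/vitamin C) and each pair with both constraints tight.
avocado only: max(11/1, 202/13) = 15.54 servings → $25.64.
banana only: max(11/2, 202/10) = 20.2 servings → $4.04.
broccoli only: max(11/3, 202/88) = 3.667 servings → $3.85.
kale only: max(11/2, 202/51) = 5.5 servings → $5.78.
avocado + banana with both targets exact would need a negative amount; discard.
avocado + broccoli with both tight: 7.388 servings and 1.204 servings → $13.45.
avocado + kale with both tight: 6.28 servings and 2.36 servings → $12.84.
banana + broccoli with both tight: 2.479 servings and 2.014 servings → $2.61.
banana + kale with both tight: 1.915 servings and 3.585 servings → $4.15.
broccoli + kale: the both-tight solution has a negative serving — not a feasible corner.
Cheapest feasible corner: $2.61.

$2.61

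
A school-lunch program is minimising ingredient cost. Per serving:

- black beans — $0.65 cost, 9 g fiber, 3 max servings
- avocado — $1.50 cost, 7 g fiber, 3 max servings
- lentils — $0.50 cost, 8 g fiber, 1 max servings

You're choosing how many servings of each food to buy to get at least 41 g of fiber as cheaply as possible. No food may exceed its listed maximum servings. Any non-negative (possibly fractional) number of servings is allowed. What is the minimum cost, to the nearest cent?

$3.74

Cost per g of fiber: lentils $0.0625, black beans $0.0722, avocado $0.2143.
Take 1 serving of lentils: +8.0 g fiber for $0.50 (total $0.50, still need 33.0 g).
Take 3 servings of black beans: +27.0 g fiber for $1.95 (total $2.45, still need 6.0 g).
Take 0.8571 servings of avocado: +6.0 g fiber for $1.29 (total $3.74, still need 0.0 g).
Filling from the cheapest source first is optimal under one linear minimum: $3.74.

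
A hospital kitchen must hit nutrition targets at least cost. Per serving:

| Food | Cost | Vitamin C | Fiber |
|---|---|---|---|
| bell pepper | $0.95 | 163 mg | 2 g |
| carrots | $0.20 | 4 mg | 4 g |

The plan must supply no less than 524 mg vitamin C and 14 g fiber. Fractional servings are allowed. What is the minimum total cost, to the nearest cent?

The cheapest plan sits at a corner of the feasible region — with two constraints it uses at most two foods.
bell pepper only: max(524/163, 14/2) = 7 servings → $6.65.
carrots only: max(524/4, 14/4) = 131 servings → $26.20.
bell pepper + carrots with both tight: 3.168 servings and 1.916 servings → $3.39.
Cheapest feasible corner: $3.39.

$3.39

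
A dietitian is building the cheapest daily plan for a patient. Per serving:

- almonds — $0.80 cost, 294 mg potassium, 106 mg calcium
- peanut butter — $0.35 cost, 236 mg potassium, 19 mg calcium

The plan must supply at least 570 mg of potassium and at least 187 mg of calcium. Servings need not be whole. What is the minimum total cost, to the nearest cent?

almonds only: max(570/294, 187/106) = 1.939 servings → $1.55.
peanut butter only: max(570/236, 187/19) = 9.842 servings → $3.44.
almonds + peanut butter with both tight: 1.714 servings and 0.2801 servings → $1.47.
The minimum over all feasible corners is $1.47.

$1.47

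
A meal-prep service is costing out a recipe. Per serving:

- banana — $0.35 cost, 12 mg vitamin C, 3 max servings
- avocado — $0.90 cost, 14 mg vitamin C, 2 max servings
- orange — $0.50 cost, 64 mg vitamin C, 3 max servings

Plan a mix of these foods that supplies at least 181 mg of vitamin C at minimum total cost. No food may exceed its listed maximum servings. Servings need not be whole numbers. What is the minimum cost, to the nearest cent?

Cost per mg of vitamin C: orange $0.0078, banana $0.0292, avocado $0.0643.
Take 2.828 servings of orange: +181.0 mg vitamin C for $1.41 (total $1.41, still need 0.0 mg).
Greedy by cheapest-per-mg is optimal for a single linear constraint, so the minimum cost is $1.41.

$1.41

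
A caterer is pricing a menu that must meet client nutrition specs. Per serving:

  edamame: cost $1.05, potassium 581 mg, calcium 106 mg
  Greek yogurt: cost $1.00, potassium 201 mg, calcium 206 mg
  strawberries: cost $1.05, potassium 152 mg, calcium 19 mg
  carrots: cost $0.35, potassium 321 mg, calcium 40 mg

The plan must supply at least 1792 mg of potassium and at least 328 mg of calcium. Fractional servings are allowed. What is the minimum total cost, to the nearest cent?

Two binding constraints pin down two serving amounts, so the optimal mix uses at most two foods. The candidates are each food alone (scaled to the tighter of potassium/calcium) and each pair with both constraints tight.
edamame only: max(1792/581, 328/106) = 3.094 servings → $3.25.
Greek yogurt only: max(1792/201, 328/206) = 8.915 servings → $8.92.
strawberries only: max(1792/152, 328/19) = 17.26 servings → $18.13.
carrots only: max(1792/321, 328/40) = 8.2 servings → $2.87.
edamame + Greek yogurt with both tight: 3.082 servings and 0.006261 servings → $3.24.
edamame + strawberries with both targets exact would need a negative amount; discard.
edamame + carrots: the both-tight solution has a negative serving — not a feasible corner.
Greek yogurt + strawberries with both tight: 0.575 servings and 11.03 servings → $12.16.
Greek yogurt + carrots with both tight: 0.5786 servings and 5.22 servings → $2.41.
strawberries + carrots: the both-tight solution has a negative serving — not a feasible corner.
The minimum over all feasible corners is $2.41.

$2.41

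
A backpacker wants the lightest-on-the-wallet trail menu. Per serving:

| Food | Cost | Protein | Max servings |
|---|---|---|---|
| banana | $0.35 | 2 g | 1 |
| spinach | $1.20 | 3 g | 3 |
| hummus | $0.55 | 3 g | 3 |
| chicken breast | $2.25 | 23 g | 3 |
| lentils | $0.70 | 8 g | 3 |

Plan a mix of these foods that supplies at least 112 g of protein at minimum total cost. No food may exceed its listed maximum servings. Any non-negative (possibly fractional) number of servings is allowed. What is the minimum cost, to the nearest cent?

$14.05

Cost per g of protein: lentils $0.0875, chicken breast $0.0978, banana $0.1750, hummus $0.1833, spinach $0.4000.
Take 3 servings of lentils: +24.0 g protein for $2.10 (total $2.10, still need 88.0 g).
Take 3 servings of chicken breast: +69.0 g protein for $6.75 (total $8.85, still need 19.0 g).
Take 1 serving of banana: +2.0 g protein for $0.35 (total $9.20, still need 17.0 g).
Take 3 servings of hummus: +9.0 g protein for $1.65 (total $10.85, still need 8.0 g).
Take 2.667 servings of spinach: +8.0 g protein for $3.20 (total $14.05, still need 0.0 g).
Greedy by cheapest-per-g is optimal for a single linear constraint, so the minimum cost is $14.05.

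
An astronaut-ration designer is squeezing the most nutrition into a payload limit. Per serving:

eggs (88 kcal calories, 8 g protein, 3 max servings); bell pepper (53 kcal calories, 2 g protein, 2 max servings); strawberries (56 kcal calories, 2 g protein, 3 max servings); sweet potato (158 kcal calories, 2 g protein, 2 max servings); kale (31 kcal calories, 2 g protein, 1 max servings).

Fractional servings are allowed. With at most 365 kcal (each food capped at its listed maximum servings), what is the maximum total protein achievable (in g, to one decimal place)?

28.6 g

Protein per kcal: eggs 0.09091, kale 0.06452, bell pepper 0.03774, strawberries 0.03571, sweet potato 0.01266.
Take 3 servings of eggs: uses 264 kcal, +24.0 g protein (running total 24.0 g).
Take 1 serving of kale: uses 31 kcal, +2.0 g protein (running total 26.0 g).
Take 1.321 servings of bell pepper: uses 70 kcal, +2.6 g protein (running total 28.6 g).
Filling greedily by protein-per-kcal is optimal for one linear limit, giving 28.6 g.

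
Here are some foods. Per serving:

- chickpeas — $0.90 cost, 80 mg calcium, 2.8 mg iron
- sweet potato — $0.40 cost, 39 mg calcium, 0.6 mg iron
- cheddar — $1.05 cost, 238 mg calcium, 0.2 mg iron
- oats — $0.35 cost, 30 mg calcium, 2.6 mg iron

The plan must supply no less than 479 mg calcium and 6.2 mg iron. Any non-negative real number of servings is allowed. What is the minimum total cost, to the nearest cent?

Two binding constraints pin down two serving amounts, so the optimal mix uses at most two foods. The candidates are each food alone (scaled to the tighter of calcium/iron) and each pair with both constraints tight.
chickpeas only: max(479/80, 6.2/2.8) = 5.987 servings → $5.39.
sweet potato only: max(479/39, 6.2/0.6) = 12.28 servings → $4.91.
cheddar only: max(479/238, 6.2/0.2) = 31 servings → $32.55.
oats only: max(479/30, 6.2/2.6) = 15.97 servings → $5.59.
chickpeas + sweet potato: the both-tight solution has a negative serving — not a feasible corner.
chickpeas + cheddar with both tight: 2.121 servings and 1.3 servings → $3.27.
chickpeas + oats: intersection lies outside the first quadrant.
sweet potato + cheddar with both tight: 10.22 servings and 0.3378 servings → $4.44.
sweet potato + oats: intersection lies outside the first quadrant.
cheddar + oats with both tight: 1.729 servings and 2.252 servings → $2.60.
So the least-cost plan costs $2.60.

$2.60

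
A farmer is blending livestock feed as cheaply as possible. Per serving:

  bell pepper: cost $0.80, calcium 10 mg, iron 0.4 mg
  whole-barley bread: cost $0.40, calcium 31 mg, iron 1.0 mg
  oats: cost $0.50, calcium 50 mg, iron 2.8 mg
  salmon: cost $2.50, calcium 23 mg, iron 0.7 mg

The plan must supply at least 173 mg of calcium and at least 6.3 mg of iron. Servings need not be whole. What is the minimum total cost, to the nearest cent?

$1.73

Minimising a linear cost over {calcium ≥ 173, iron ≥ 6.3, servings ≥ 0} — the optimum is at a vertex, using one or two foods.
bell pepper only: max(173/10, 6.3/0.4) = 17.3 servings → $13.84.
whole-barley bread only: max(173/31, 6.3/1.0) = 6.3 servings → $2.52.
oats only: max(173/50, 6.3/2.8) = 3.46 servings → $1.73.
salmon only: max(173/23, 6.3/0.7) = 9 servings → $22.50.
bell pepper + whole-barley bread with both tight: 9.292 servings and 2.583 servings → $8.47.
bell pepper + oats with both targets exact would need a negative amount; discard.
bell pepper + salmon with both tight: 10.82 servings and 2.818 servings → $15.70.
whole-barley bread + oats with both tight: 4.603 servings and 0.606 servings → $2.14.
whole-barley bread + salmon: intersection lies outside the first quadrant.
oats + salmon with both tight: 0.8095 servings and 5.762 servings → $14.81.
The minimum over all feasible corners is $1.73.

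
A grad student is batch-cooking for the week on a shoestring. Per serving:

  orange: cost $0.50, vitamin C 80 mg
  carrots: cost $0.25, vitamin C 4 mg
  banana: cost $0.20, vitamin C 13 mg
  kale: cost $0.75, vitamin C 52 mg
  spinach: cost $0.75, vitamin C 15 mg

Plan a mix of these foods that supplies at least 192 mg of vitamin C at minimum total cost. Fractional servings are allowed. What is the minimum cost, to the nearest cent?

$1.20

Cost per mg of vitamin C: orange $0.0063, kale $0.0144, banana $0.0154, spinach $0.0500, carrots $0.0625.
With no serving limits, use only orange: 192 mg / 80 mg = 2.4 servings × $0.50 = $1.20.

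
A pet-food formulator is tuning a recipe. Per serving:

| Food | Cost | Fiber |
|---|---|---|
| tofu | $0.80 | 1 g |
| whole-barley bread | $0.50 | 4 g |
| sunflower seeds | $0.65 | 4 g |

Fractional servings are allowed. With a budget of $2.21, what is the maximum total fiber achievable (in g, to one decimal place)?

17.7 g

Fiber per dollar: whole-barley bread 8, sunflower seeds 6.154, tofu 1.25.
With no serving limits, spend the whole cost allowance on whole-barley bread: $2.21 / $0.50 × 4 g = 17.7 g.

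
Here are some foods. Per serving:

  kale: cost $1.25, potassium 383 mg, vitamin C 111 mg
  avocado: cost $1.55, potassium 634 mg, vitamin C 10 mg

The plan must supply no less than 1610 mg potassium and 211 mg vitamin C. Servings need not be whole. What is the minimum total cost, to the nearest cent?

$4.49

kale only: max(1610/383, 211/111) = 4.204 servings → $5.25.
avocado only: max(1610/634, 211/10) = 21.1 servings → $32.70.
kale + avocado with both tight: 1.768 servings and 1.471 servings → $4.49.
So the least-cost plan costs $4.49.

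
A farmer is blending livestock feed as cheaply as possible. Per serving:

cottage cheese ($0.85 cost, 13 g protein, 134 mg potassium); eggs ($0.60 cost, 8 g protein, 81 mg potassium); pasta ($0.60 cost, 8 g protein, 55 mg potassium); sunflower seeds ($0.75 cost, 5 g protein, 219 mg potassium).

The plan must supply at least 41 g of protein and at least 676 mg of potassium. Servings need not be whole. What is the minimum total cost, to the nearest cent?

$3.32

A basic optimal solution has at most two foods positive. Try each food alone and each pair with both targets met exactly.
cottage cheese only: max(41/13, 676/134) = 5.045 servings → $4.29.
eggs only: max(41/8, 676/81) = 8.346 servings → $5.01.
pasta only: max(41/8, 676/55) = 12.29 servings → $7.37.
sunflower seeds only: max(41/5, 676/219) = 8.2 servings → $6.15.
cottage cheese + eggs: intersection lies outside the first quadrant.
cottage cheese + pasta with both targets exact would need a negative amount; discard.
cottage cheese + sunflower seeds with both tight: 2.572 servings and 1.513 servings → $3.32.
eggs + pasta: the both-tight solution has a negative serving — not a feasible corner.
eggs + sunflower seeds with both tight: 4.157 servings and 1.549 servings → $3.66.
pasta + sunflower seeds with both tight: 3.791 servings and 2.135 servings → $3.88.
The minimum over all feasible corners is $3.32.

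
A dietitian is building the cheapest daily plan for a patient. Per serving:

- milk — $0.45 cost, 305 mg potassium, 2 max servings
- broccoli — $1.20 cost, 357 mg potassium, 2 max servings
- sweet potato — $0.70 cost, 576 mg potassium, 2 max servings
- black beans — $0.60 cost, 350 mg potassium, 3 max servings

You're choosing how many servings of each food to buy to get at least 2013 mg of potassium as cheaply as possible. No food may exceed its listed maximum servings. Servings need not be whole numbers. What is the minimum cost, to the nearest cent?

$2.73

Cost per mg of potassium: sweet potato $0.0012, milk $0.0015, black beans $0.0017, broccoli $0.0034.
Take 2 servings of sweet potato: +1152.0 mg potassium for $1.40 (total $1.40, still need 861.0 mg).
Take 2 servings of milk: +610.0 mg potassium for $0.90 (total $2.30, still need 251.0 mg).
Take 0.7171 servings of black beans: +251.0 mg potassium for $0.43 (total $2.73, still need 0.0 mg).
Greedy by cheapest-per-mg is optimal for a single linear constraint, so the minimum cost is $2.73.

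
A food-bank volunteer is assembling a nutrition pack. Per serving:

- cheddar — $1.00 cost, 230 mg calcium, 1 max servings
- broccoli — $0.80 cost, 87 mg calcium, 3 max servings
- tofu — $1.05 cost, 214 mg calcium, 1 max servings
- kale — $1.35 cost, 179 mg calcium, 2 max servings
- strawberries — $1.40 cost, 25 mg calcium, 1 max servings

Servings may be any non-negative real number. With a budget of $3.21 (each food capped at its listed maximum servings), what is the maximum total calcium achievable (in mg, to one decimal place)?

Calcium per dollar: cheddar 230, tofu 203.8, kale 132.6, broccoli 108.8, strawberries 17.86.
Take 1 serving of cheddar: spends $1.00, +230.0 mg calcium (running total 230.0 mg).
Take 1 serving of tofu: spends $1.05, +214.0 mg calcium (running total 444.0 mg).
Take 0.8593 servings of kale: spends $1.16, +153.8 mg calcium (running total 597.8 mg).
Filling greedily by calcium-per-dollar is optimal for one linear limit, giving 597.8 mg.

597.8 mg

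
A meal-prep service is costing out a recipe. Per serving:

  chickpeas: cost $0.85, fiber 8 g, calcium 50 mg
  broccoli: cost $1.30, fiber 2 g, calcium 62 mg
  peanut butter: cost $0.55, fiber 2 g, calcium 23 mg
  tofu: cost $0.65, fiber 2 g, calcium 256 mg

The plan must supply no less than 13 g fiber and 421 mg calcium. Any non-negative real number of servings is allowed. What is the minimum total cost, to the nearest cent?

At the optimum either one food covers both requirements or two foods hit both targets exactly; no other combination can be cheaper.
chickpeas only: max(13/8, 421/50) = 8.42 servings → $7.16.
broccoli only: max(13/2, 421/62) = 6.79 servings → $8.83.
peanut butter only: max(13/2, 421/23) = 18.3 servings → $10.07.
tofu only: max(13/2, 421/256) = 6.5 servings → $4.22.
chickpeas + broccoli: the both-tight solution has a negative serving — not a feasible corner.
chickpeas + peanut butter: intersection lies outside the first quadrant.
chickpeas + tofu with both tight: 1.276 servings and 1.395 servings → $1.99.
broccoli + peanut butter: intersection lies outside the first quadrant.
broccoli + tofu with both tight: 6.407 servings and 0.09278 servings → $8.39.
peanut butter + tofu with both tight: 5.335 servings and 1.165 servings → $3.69.
So the least-cost plan costs $1.99.

$1.99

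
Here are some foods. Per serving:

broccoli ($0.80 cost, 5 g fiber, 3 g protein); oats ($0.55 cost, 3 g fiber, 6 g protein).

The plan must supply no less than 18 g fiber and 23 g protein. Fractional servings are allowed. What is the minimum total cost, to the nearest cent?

$3.08

This is a tiny linear program; its minimum lies at a vertex of the feasible set. List the vertices and price them.
broccoli only: max(18/5, 23/3) = 7.667 servings → $6.13.
oats only: max(18/3, 23/6) = 6 servings → $3.30.
broccoli + oats with both tight: 1.857 servings and 2.905 servings → $3.08.
So the least-cost plan costs $3.08.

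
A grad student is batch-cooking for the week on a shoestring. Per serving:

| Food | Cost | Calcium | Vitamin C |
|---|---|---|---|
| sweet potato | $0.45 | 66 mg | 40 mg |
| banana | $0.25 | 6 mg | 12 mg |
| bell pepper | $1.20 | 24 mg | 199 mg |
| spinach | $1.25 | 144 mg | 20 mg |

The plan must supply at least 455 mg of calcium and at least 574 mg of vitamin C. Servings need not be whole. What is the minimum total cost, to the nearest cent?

$4.78

At the optimum either one food covers both requirements or two foods hit both targets exactly; no other combination can be cheaper.
sweet potato only: max(455/66, 574/40) = 14.35 servings → $6.46.
banana only: max(455/6, 574/12) = 75.83 servings → $18.96.
bell pepper only: max(455/24, 574/199) = 18.96 servings → $22.75.
spinach only: max(455/144, 574/20) = 28.7 servings → $35.88.
sweet potato + banana with both tight: 3.652 servings and 35.66 servings → $10.56.
sweet potato + bell pepper with both tight: 6.306 servings and 1.617 servings → $4.78.
sweet potato + spinach: intersection lies outside the first quadrant.
banana + bell pepper: the both-tight solution has a negative serving — not a feasible corner.
banana + spinach with both tight: 45.74 servings and 1.254 servings → $13.00.
bell pepper + spinach with both tight: 2.611 servings and 2.725 servings → $6.54.
Cheapest feasible corner: $4.78.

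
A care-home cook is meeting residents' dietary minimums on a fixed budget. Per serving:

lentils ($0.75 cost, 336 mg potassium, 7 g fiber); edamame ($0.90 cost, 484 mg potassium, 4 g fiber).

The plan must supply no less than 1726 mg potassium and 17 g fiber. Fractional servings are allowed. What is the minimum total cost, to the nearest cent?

An LP optimum is at a vertex; with two nutrient constraints at most two foods are used. Check each candidate.
lentils only: max(1726/336, 17/7) = 5.137 servings → $3.85.
edamame only: max(1726/484, 17/4) = 4.25 servings → $3.83.
lentils + edamame with both tight: 0.6477 servings and 3.116 servings → $3.29.
The minimum over all feasible corners is $3.29.

$3.29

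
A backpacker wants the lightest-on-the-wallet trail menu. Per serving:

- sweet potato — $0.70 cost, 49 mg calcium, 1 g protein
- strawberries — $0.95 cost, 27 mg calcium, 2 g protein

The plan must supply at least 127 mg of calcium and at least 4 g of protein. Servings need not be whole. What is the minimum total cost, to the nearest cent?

sweet potato only: max(127/49, 4/1) = 4 servings → $2.80.
strawberries only: max(127/27, 4/2) = 4.704 servings → $4.47.
sweet potato + strawberries with both tight: 2.056 servings and 0.9718 servings → $2.36.
Cheapest feasible corner: $2.36.

$2.36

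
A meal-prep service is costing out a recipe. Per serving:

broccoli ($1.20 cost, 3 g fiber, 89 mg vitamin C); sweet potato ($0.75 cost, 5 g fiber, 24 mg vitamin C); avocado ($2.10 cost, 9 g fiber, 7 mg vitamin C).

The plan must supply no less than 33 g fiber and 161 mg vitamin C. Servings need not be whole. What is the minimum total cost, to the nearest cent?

At the optimum either one food covers both requirements or two foods hit both targets exactly; no other combination can be cheaper.
broccoli only: max(33/3, 161/89) = 11 servings → $13.20.
sweet potato only: max(33/5, 161/24) = 6.708 servings → $5.03.
avocado only: max(33/9, 161/7) = 23 servings → $48.30.
broccoli + sweet potato with both tight: 0.03485 servings and 6.579 servings → $4.98.
broccoli + avocado with both tight: 1.562 servings and 3.146 servings → $8.48.
sweet potato + avocado: the both-tight solution has a negative serving — not a feasible corner.
The minimum over all feasible corners is $4.98.

$4.98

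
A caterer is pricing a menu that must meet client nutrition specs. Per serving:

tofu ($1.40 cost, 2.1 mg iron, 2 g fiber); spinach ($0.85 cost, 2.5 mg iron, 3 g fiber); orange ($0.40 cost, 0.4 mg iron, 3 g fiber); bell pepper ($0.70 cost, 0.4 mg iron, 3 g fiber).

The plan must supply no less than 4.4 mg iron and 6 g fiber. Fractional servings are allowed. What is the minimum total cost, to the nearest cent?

An LP optimum is at a vertex; with two nutrient constraints at most two foods are used. Check each candidate.
tofu only: max(4.4/2.1, 6/2) = 3 servings → $4.20.
spinach only: max(4.4/2.5, 6/3) = 2 servings → $1.70.
orange only: max(4.4/0.4, 6/3) = 11 servings → $4.40.
bell pepper only: max(4.4/0.4, 6/3) = 11 servings → $7.70.
tofu + spinach: intersection lies outside the first quadrant.
tofu + orange with both tight: 1.964 servings and 0.6909 servings → $3.03.
tofu + bell pepper with both tight: 1.964 servings and 0.6909 servings → $3.23.
spinach + orange with both tight: 1.714 servings and 0.2857 servings → $1.57.
spinach + bell pepper with both tight: 1.714 servings and 0.2857 servings → $1.66.
orange + bell pepper (both tight): parallel constraints — no distinct corner.
Cheapest feasible corner: $1.57.

$1.57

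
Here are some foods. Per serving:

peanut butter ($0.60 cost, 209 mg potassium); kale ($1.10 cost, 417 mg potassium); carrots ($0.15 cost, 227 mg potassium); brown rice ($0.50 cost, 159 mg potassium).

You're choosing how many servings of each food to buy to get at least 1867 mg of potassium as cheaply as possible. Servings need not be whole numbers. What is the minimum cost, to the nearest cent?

Cost per mg of potassium: carrots $0.0007, kale $0.0026, peanut butter $0.0029, brown rice $0.0031.
With no serving limits, use only carrots: 1867 mg / 227 mg = 8.225 servings × $0.15 = $1.23.

$1.23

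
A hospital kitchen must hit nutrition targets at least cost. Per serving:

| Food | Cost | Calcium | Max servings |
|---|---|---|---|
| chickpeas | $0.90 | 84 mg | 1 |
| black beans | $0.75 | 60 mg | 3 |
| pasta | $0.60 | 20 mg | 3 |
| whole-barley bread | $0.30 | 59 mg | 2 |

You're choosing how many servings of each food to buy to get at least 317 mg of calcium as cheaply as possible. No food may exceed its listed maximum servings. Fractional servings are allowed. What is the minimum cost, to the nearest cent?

$2.94

Cost per mg of calcium: whole-barley bread $0.0051, chickpeas $0.0107, black beans $0.0125, pasta $0.0300.
Take 2 servings of whole-barley bread: +118.0 mg calcium for $0.60 (total $0.60, still need 199.0 mg).
Take 1 serving of chickpeas: +84.0 mg calcium for $0.90 (total $1.50, still need 115.0 mg).
Take 1.917 servings of black beans: +115.0 mg calcium for $1.44 (total $2.94, still need 0.0 mg).
Greedy by cheapest-per-mg is optimal for a single linear constraint, so the minimum cost is $2.94.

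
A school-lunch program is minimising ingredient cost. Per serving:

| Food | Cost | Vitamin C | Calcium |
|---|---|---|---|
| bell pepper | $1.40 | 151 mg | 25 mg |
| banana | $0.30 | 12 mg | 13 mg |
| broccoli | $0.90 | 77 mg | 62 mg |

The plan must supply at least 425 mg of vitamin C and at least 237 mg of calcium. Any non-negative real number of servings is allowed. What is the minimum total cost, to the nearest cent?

$4.57

This is a tiny linear program; its minimum lies at a vertex of the feasible set. List the vertices and price them.
bell pepper only: max(425/151, 237/25) = 9.48 servings → $13.27.
banana only: max(425/12, 237/13) = 35.42 servings → $10.62.
broccoli only: max(425/77, 237/62) = 5.519 servings → $4.97.
bell pepper + banana with both tight: 1.612 servings and 15.13 servings → $6.80.
bell pepper + broccoli with both tight: 1.089 servings and 3.383 servings → $4.57.
banana + broccoli: the both-tight solution has a negative serving — not a feasible corner.
Cheapest feasible corner: $4.57.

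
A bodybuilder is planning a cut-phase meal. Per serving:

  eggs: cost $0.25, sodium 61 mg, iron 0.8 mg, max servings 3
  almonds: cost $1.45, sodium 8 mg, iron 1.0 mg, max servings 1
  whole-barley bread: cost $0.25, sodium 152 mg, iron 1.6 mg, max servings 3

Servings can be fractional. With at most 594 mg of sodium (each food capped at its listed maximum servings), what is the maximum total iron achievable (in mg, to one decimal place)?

7.6 mg

Iron per mg sodium: almonds 0.125, eggs 0.01311, whole-barley bread 0.01053.
Take 1 serving of almonds: uses 8 mg sodium, +1.0 mg iron (running total 1.0 mg).
Take 3 servings of eggs: uses 183 mg sodium, +2.4 mg iron (running total 3.4 mg).
Take 2.651 servings of whole-barley bread: uses 403 mg sodium, +4.2 mg iron (running total 7.6 mg).
Greedy by best ratio exhausts the sodium allowance optimally: 7.6 mg.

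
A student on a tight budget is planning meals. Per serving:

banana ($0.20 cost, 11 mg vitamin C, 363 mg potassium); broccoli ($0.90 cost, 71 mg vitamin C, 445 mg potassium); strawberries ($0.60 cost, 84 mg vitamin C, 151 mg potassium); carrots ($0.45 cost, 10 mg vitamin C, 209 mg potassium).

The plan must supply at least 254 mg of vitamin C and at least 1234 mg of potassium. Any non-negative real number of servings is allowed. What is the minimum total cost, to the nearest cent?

$2.09

Minimising a linear cost over {vitamin C ≥ 254, potassium ≥ 1234, servings ≥ 0} — the optimum is at a vertex, using one or two foods.
banana only: max(254/11, 1234/363) = 23.09 servings → $4.62.
broccoli only: max(254/71, 1234/445) = 3.577 servings → $3.22.
strawberries only: max(254/84, 1234/151) = 8.172 servings → $4.90.
carrots only: max(254/10, 1234/209) = 25.4 servings → $11.43.
banana + broccoli: the both-tight solution has a negative serving — not a feasible corner.
banana + strawberries with both tight: 2.265 servings and 2.727 servings → $2.09.
banana + carrots: intersection lies outside the first quadrant.
broccoli + strawberries with both tight: 2.45 servings and 0.9534 servings → $2.78.
broccoli + carrots with both targets exact would need a negative amount; discard.
strawberries + carrots with both tight: 2.539 servings and 4.07 servings → $3.35.
So the least-cost plan costs $2.09.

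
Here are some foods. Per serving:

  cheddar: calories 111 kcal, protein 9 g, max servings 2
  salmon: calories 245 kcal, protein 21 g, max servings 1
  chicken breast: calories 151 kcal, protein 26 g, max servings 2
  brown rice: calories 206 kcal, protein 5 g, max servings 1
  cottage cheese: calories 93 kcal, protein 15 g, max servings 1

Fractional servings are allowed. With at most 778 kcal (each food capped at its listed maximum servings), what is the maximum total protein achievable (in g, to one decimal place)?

Protein per kcal: chicken breast 0.1722, cottage cheese 0.1613, salmon 0.08571, cheddar 0.08108, brown rice 0.02427.
Take 2 servings of chicken breast: uses 302 kcal, +52.0 g protein (running total 52.0 g).
Take 1 serving of cottage cheese: uses 93 kcal, +15.0 g protein (running total 67.0 g).
Take 1 serving of salmon: uses 245 kcal, +21.0 g protein (running total 88.0 g).
Take 1.243 servings of cheddar: uses 138 kcal, +11.2 g protein (running total 99.2 g).
Greedy by best ratio exhausts the calories allowance optimally: 99.2 g.

99.2 g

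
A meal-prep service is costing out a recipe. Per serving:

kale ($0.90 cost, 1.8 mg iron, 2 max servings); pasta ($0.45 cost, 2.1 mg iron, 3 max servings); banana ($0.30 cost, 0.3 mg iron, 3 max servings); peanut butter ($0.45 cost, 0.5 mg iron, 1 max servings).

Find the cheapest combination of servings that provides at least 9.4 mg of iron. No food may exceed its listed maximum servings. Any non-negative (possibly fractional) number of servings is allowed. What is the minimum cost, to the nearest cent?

$2.90

Cost per mg of iron: pasta $0.2143, kale $0.5000, peanut butter $0.9000, banana $1.0000.
Take 3 servings of pasta: +6.3 mg iron for $1.35 (total $1.35, still need 3.1 mg).
Take 1.722 servings of kale: +3.1 mg iron for $1.55 (total $2.90, still need 0.0 mg).
Greedy by cheapest-per-mg is optimal for a single linear constraint, so the minimum cost is $2.90.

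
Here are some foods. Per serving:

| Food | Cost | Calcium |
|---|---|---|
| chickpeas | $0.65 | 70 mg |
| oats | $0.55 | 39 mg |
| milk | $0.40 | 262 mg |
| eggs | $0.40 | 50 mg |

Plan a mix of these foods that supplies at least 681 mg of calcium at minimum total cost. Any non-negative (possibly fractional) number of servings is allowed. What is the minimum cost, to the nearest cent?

Cost per mg of calcium: milk $0.0015, eggs $0.0080, chickpeas $0.0093, oats $0.0141.
With no serving limits, use only milk: 681 mg / 262 mg = 2.599 servings × $0.40 = $1.04.

$1.04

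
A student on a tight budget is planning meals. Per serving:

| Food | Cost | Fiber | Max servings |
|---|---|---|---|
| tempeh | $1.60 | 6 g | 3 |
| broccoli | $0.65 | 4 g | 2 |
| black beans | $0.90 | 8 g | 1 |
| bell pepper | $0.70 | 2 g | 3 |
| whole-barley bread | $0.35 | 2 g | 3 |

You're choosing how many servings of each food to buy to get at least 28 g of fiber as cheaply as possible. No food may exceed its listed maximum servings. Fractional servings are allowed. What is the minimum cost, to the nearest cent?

Cost per g of fiber: black beans $0.1125, broccoli $0.1625, whole-barley bread $0.1750, tempeh $0.2667, bell pepper $0.3500.
Take 1 serving of black beans: +8.0 g fiber for $0.90 (total $0.90, still need 20.0 g).
Take 2 servings of broccoli: +8.0 g fiber for $1.30 (total $2.20, still need 12.0 g).
Take 3 servings of whole-barley bread: +6.0 g fiber for $1.05 (total $3.25, still need 6.0 g).
Take 1 serving of tempeh: +6.0 g fiber for $1.60 (total $4.85, still need 0.0 g).
Filling from the cheapest source first is optimal under one linear minimum: $4.85.

$4.85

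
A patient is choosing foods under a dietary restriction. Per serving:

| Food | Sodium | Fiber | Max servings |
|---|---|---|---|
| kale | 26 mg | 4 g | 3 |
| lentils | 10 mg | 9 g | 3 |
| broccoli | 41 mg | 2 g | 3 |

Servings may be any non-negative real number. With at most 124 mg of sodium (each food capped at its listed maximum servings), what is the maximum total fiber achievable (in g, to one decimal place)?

39.8 g

Fiber per mg sodium: lentils 0.9, kale 0.1538, broccoli 0.04878.
Take 3 servings of lentils: uses 30 mg sodium, +27.0 g fiber (running total 27.0 g).
Take 3 servings of kale: uses 78 mg sodium, +12.0 g fiber (running total 39.0 g).
Take 0.3902 servings of broccoli: uses 16 mg sodium, +0.8 g fiber (running total 39.8 g).
Greedy by best ratio exhausts the sodium allowance optimally: 39.8 g.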